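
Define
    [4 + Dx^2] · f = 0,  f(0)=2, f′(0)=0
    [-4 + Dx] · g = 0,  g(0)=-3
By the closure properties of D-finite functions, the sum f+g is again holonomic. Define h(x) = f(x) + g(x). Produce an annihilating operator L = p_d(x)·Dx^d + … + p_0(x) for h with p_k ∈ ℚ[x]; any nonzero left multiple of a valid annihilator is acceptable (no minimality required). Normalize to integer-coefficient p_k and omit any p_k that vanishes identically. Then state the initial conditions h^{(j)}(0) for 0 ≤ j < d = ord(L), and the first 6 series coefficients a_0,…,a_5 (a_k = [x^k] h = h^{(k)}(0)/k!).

f: a_k = 2, 0, -4, 0, 4/3, 0, …
g: a_k = -3, -12, -24, -32, -32, -128/5, …
L₀ := lclm(L_f,L_g); ord L₀ ≤ 2+1.
L = -16 + 4·Dx - 4·Dx^2 + Dx^3  (order 3).
h: a_k = -1, -12, -28, -32, -92/3, -128/5, …
ICs: h(0) = -1, h′(0) = -12, h′′(0) = -56.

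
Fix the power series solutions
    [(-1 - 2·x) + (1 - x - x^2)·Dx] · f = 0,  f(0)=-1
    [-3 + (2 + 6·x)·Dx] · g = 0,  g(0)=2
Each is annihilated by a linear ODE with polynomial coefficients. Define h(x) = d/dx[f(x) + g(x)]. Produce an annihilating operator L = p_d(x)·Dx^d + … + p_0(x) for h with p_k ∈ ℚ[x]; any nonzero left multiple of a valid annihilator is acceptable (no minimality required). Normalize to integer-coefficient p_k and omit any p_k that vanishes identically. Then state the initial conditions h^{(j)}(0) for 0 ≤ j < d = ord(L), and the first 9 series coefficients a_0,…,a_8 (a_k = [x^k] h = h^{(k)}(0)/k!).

f: a_k = -1, -1, -2, -3, -5, -8, -13, -21, -34, …
g: a_k = 2, 3, -9/4, 27/8, -405/64, 1701/128, -15309/512, 72171/1024, -2814669/16384, …
f+g: L₀ = lclm(L_f,L_g), ord ≤ 1+1.
Derive L from L₀ (diff closure).
L = (-216 - 666·x - 972·x^2 - 468·x^3 - 270·x^4) + (-45 - 624·x - 2079·x^2 - 2688·x^3 - 1737·x^4 - 810·x^5)·Dx + (22 + 122·x + 146·x^2 - 162·x^3 - 426·x^4 - 474·x^5 - 180·x^6)·Dx^2  (order 2).
h: a_k = 2, -17/2, 9/8, -725/16, 3385/128, -65895/256, 354669/1024, -3371725/2048, 110439945/32768, …
ICs: h(0) = 2, h′(0) = -17/2.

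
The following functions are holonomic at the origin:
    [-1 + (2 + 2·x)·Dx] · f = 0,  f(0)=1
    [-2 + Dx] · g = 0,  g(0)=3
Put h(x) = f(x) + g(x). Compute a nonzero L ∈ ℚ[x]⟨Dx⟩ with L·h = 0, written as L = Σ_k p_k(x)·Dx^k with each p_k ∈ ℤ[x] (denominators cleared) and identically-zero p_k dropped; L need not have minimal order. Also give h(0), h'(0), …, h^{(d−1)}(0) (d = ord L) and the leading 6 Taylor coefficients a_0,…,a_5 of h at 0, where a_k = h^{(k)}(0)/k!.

L = (10 + 8·x) + (-17 - 32·x - 16·x^2)·Dx + (6 + 14·x + 8·x^2)·Dx^2  (order 2).
h: a_k = 4, 13/2, 47/8, 65/16, 251/128, 1059/1280, …
ICs: h(0) = 4, h′(0) = 13/2.

f: a_k = 1, 1/2, -1/8, 1/16, -5/128, 7/256, …
g: a_k = 3, 6, 6, 4, 2, 4/5, …
Weyl lclm of L_f,L_g ⇒ L₀ (ord ≤ 2).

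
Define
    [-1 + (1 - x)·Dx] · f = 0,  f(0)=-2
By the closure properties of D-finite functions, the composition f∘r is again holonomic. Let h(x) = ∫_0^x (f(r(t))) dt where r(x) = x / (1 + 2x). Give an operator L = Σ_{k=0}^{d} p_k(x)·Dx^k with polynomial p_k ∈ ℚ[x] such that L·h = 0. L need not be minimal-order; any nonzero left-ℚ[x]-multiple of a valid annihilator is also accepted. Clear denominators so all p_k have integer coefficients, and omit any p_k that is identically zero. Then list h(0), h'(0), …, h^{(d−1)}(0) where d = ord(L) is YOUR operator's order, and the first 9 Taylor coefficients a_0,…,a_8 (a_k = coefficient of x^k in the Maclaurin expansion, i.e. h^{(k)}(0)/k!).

f: a_k = -2, -2, -2, -2, -2, -2, -2, -2, -2, …
Substitute x→r, Dx→(1/r')Dx; clear ⇒ L₀.
Integrate: L := L₀·Dx.
L = -Dx + (1 + 3·x + 2·x^2)·Dx^2  (order 2).
h: a_k = 0, -2, -1, 2/3, -1/2, 2/5, -1/3, 2/7, -1/4, …
ICs: h(0) = 0, h′(0) = -2.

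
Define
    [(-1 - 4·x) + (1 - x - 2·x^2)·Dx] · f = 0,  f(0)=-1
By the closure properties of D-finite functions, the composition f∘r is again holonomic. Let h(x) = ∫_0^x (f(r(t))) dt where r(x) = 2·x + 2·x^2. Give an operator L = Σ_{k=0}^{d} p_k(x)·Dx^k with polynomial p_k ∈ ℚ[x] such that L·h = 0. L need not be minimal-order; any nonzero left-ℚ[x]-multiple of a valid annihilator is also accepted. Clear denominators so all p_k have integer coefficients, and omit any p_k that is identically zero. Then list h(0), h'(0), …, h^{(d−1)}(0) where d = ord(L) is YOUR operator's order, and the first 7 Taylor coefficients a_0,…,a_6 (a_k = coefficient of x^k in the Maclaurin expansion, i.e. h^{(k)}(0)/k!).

L = (2 + 20·x + 48·x^2 + 32·x^3)·Dx + (-1 + 2·x + 10·x^2 + 16·x^3 + 8·x^4)·Dx^2  (order 2).
h: a_k = 0, -1, -1, -14/3, -16, -308/5, -748/3, …
ICs: h(0) = 0, h′(0) = -1.

f: a_k = -1, -1, -3, -5, -11, -21, -43, …
h₀=f(r): pull back L_f along r ⇒ L₀.
h=∫h₀ ⇒ L = L₀·Dx.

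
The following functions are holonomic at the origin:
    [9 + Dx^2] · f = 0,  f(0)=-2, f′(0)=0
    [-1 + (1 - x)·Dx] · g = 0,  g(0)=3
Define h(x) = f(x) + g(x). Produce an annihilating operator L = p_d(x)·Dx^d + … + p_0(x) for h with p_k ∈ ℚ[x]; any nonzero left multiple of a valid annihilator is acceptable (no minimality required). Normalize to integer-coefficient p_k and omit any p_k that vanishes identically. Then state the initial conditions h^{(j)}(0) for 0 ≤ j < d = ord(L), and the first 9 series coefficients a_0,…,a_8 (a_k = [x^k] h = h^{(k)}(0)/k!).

L = (-135 + 162·x - 81·x^2) + (99 - 261·x + 243·x^2 - 81·x^3)·Dx + (-15 + 18·x - 9·x^2)·Dx^2 + (11 - 29·x + 27·x^2 - 9·x^3)·Dx^3  (order 3).
h: a_k = 1, 3, 12, 3, -15/4, 3, 201/40, 3, 5991/2240, …
ICs: h(0) = 1, h′(0) = 3, h′′(0) = 24.

f: a_k = -2, 0, 9, 0, -27/4, 0, 81/40, 0, -729/2240, …
g: a_k = 3, 3, 3, 3, 3, 3, 3, 3, 3, …
Weyl lclm of L_f,L_g ⇒ L₀ (ord ≤ 3).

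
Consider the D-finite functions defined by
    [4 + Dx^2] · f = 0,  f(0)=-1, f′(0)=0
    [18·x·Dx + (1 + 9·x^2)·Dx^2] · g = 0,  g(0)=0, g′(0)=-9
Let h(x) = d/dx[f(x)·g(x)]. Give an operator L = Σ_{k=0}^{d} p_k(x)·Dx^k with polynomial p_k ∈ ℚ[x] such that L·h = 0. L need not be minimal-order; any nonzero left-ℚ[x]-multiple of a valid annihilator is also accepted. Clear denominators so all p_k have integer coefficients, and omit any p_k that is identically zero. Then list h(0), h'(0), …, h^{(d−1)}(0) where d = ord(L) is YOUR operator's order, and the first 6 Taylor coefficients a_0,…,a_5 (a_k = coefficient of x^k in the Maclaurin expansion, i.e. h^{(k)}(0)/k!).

f: a_k = -1, 0, 2, 0, -2/3, 0, …
g: a_k = 0, -9, 0, 27, 0, -729/5, …
f·g: L₀ = L_f ⊗_s L_g, ord ≤ 2·2.
Derive L from L₀ (diff closure).
L = (52480 + 1115424·x^2 + 18751824·x^4 + 15209856·x^6 + 3464208·x^8 - 11337408·x^10 + 34012224·x^12) + (31032·x + 1320624·x^3 + 10701720·x^5 + 13646880·x^7 + 18895680·x^9 + 34012224·x^11)·Dx + (13640 + 300780·x^2 + 4978584·x^4 + 5269212·x^6 + 3621672·x^8 + 2834352·x^10 + 17006112·x^12)·Dx^2 + (7758·x + 330156·x^3 + 2675430·x^5 + 3411720·x^7 + 4723920·x^9 + 8503056·x^11)·Dx^3 + (130 + 5481·x^2 + 72657·x^4 + 366687·x^6 + 688905·x^8 + 1417176·x^10 + 2125764·x^12)·Dx^4  (order 4).
h: a_k = 9, 0, -135, 0, 1029, 0, …
ICs: h(0) = 9, h′(0) = 0, h′′(0) = -270, h′′′(0) = 0.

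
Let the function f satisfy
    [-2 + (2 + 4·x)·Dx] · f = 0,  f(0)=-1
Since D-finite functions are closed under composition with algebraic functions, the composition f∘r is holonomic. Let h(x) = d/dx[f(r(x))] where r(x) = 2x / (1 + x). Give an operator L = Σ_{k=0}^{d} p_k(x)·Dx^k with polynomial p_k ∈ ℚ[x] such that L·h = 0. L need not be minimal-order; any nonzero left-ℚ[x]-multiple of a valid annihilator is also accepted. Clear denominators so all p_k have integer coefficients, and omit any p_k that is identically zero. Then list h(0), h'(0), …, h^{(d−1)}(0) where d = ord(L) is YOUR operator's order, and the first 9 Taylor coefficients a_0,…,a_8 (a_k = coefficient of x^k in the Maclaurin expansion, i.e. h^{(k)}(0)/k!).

f: a_k = -1, -1, 1/2, -1/2, 5/8, -7/8, 21/16, -33/16, 429/128, …
h₀=f(r): pull back L_f along r ⇒ L₀.
h=h₀': d/dx-closure on L₀ ⇒ L.
L = (-4 - 10·x) + (-1 - 6·x - 5·x^2)·Dx  (order 1).
h: a_k = -2, 8, -30, 120, -510, 2256, -10234, 47200, -220230, …
ICs: h(0) = -2.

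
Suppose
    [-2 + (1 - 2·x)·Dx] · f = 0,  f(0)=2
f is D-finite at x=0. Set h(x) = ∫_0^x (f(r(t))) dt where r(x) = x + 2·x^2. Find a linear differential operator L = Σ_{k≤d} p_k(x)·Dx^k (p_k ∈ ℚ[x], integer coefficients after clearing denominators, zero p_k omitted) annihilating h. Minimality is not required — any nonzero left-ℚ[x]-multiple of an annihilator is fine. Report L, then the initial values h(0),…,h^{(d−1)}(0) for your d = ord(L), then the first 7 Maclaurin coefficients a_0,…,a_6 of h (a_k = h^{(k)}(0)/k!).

f: a_k = 2, 4, 8, 16, 32, 64, 128, …
h₀=f(r): pull back L_f along r ⇒ L₀.
Integrate: L := L₀·Dx.
L = (2 + 8·x)·Dx + (-1 + 2·x + 4·x^2)·Dx^2  (order 2).
h: a_k = 0, 2, 2, 16/3, 12, 32, 256/3, …
ICs: h(0) = 0, h′(0) = 2.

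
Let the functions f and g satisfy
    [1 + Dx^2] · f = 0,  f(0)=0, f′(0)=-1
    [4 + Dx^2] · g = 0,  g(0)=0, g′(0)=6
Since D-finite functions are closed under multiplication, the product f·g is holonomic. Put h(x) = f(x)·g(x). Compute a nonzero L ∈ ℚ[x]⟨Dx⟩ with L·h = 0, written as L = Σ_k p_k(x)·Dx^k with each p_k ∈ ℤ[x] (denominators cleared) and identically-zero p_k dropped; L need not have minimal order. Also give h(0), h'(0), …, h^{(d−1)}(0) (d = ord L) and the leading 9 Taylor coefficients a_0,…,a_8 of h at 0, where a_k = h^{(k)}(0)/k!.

L = 9 + 10·Dx^2 + Dx^4  (order 4).
h: a_k = 0, 0, -6, 0, 5, 0, -91/60, 0, 41/168, …
ICs: h(0) = 0, h′(0) = 0, h′′(0) = -12, h′′′(0) = 0.

f: a_k = 0, -1, 0, 1/6, 0, -1/120, 0, 1/5040, 0, …
g: a_k = 0, 6, 0, -4, 0, 4/5, 0, -8/105, 0, …
f·g: L₀ = L_f ⊗_s L_g, ord ≤ 2·2.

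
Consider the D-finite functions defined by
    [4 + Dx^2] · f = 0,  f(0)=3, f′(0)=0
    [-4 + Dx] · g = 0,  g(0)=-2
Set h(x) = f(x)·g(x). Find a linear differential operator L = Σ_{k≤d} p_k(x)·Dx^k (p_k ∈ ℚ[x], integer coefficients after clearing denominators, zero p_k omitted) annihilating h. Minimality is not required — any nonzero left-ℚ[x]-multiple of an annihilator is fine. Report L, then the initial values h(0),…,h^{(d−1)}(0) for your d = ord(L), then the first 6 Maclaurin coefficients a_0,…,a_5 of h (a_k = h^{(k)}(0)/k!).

L = 20 - 8·Dx + Dx^2  (order 2).
h: a_k = -6, -24, -36, -16, 28, 304/5, …
ICs: h(0) = -6, h′(0) = -24.

f: a_k = 3, 0, -6, 0, 2, 0, …
g: a_k = -2, -8, -16, -64/3, -64/3, -256/15, …
h₀=f·g: eliminate ⇒ L₀, order ≤ 2·1.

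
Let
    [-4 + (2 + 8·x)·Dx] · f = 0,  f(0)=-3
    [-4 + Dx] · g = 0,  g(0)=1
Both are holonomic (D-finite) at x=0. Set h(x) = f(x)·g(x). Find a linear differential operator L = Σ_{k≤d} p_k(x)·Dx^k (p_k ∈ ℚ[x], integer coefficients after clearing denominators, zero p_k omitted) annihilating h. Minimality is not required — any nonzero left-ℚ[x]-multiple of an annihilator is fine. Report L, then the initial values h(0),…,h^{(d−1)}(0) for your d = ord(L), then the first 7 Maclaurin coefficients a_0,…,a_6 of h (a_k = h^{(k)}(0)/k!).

L = (-6 - 16·x) + (1 + 4·x)·Dx  (order 1).
h: a_k = -3, -18, -42, -68, -66, -428/5, 356/15, …
ICs: h(0) = -3.

f: a_k = -3, -6, 6, -12, 30, -84, 252, …
g: a_k = 1, 4, 8, 32/3, 32/3, 128/15, 256/45, …
Sym-product of L_f,L_g gives L₀ (≤ ord 1).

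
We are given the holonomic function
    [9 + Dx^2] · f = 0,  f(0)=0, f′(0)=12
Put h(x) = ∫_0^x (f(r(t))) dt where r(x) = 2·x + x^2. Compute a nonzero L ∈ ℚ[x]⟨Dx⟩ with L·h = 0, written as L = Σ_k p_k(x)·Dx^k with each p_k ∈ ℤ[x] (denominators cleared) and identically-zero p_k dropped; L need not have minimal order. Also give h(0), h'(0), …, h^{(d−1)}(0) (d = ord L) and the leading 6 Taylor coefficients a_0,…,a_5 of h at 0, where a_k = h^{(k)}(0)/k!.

f: a_k = 0, 12, 0, -18, 0, 81/10, …
f∘r: x↦r, Dx↦Dx/r' in L_f ⇒ L₀.
∫: right-multiply L₀ by Dx.
L = (36 + 108·x + 108·x^2 + 36·x^3)·Dx - Dx^2 + (1 + x)·Dx^3  (order 3).
h: a_k = 0, 0, 12, 4, -36, -216/5, …
ICs: h(0) = 0, h′(0) = 0, h′′(0) = 24.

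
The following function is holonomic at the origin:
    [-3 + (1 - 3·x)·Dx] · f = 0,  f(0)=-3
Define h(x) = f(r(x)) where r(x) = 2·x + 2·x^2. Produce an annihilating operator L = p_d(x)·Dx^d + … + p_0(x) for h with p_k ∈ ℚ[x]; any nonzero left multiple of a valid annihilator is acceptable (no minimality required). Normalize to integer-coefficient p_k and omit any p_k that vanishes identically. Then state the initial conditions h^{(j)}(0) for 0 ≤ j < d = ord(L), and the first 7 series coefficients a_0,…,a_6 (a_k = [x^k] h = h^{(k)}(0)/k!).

L = (6 + 12·x) + (-1 + 6·x + 6·x^2)·Dx  (order 1).
h: a_k = -3, -18, -126, -864, -5940, -40824, -280584, …
ICs: h(0) = -3.

f: a_k = -3, -9, -27, -81, -243, -729, -2187, …
h₀=f(r): pull back L_f along r ⇒ L₀.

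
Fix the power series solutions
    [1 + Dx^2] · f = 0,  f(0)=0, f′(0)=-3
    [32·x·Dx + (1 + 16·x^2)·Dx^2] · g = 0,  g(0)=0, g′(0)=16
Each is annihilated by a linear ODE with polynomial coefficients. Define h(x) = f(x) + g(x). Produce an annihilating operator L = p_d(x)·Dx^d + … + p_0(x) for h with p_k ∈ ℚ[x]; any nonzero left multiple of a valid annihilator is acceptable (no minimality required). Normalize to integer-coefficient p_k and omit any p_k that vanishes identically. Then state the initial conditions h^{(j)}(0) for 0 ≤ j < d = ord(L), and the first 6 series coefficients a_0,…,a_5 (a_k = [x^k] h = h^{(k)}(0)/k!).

f: a_k = 0, -3, 0, 1/2, 0, -1/40, …
g: a_k = 0, 16, 0, -256/3, 0, 4096/5, …
L₀ := lclm(L_f,L_g); ord L₀ ≤ 2+2.
L = (-6112·x + 99328·x^3 + 8192·x^5)·Dx + (-31 + 1072·x^2 + 25344·x^4 + 4096·x^6)·Dx^2 + (-6112·x + 99328·x^3 + 8192·x^5)·Dx^3 + (-31 + 1072·x^2 + 25344·x^4 + 4096·x^6)·Dx^4  (order 4).
h: a_k = 0, 13, 0, -509/6, 0, 32767/40, …
ICs: h(0) = 0, h′(0) = 13, h′′(0) = 0, h′′′(0) = -509.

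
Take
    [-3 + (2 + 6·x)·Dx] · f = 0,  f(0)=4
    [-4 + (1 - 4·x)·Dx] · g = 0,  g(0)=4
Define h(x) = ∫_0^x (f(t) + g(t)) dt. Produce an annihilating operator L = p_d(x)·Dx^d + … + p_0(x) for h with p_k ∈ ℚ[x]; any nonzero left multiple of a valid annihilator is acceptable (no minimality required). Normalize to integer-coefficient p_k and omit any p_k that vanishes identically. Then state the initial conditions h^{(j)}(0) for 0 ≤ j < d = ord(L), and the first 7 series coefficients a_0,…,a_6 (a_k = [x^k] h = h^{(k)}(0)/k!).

L = (228 + 432·x)·Dx + (-137 - 696·x - 1296·x^2)·Dx^2 + (10 + 62·x - 192·x^2 - 864·x^3)·Dx^3  (order 3).
h: a_k = 0, 8, 11, 119/6, 1051/16, 32363/160, 263845/384, …
ICs: h(0) = 0, h′(0) = 8, h′′(0) = 22.

f: a_k = 4, 6, -9/2, 27/4, -405/32, 1701/64, -15309/256, …
g: a_k = 4, 16, 64, 256, 1024, 4096, 16384, …
h₀=f+g: left-lcm gives L₀, ord ≤ 2.
h=∫₀ˣh₀: take L = L₀·Dx.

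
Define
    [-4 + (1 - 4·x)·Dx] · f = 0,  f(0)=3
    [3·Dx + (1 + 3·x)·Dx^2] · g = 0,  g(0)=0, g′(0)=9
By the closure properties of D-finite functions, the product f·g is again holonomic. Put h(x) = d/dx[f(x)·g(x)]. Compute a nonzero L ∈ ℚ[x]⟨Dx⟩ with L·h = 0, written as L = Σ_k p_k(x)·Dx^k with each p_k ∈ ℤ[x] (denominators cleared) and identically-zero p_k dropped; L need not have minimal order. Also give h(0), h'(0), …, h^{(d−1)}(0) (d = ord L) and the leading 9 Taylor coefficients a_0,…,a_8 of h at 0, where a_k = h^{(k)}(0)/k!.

L = 48 + (6 + 60·x)·Dx + (-1 + x + 12·x^2)·Dx^2  (order 2).
h: a_k = 27, 135, 1053, 4887, 26622, 606123/5, 2926989/5, 91596933/35, 836772687/70, …
ICs: h(0) = 27, h′(0) = 135.

f: a_k = 3, 12, 48, 192, 768, 3072, 12288, 49152, 196608, …
g: a_k = 0, 9, -27/2, 27, -243/4, 729/5, -729/2, 6561/7, -19683/8, …
L₀ := L_f ⊗_s L_g (sym. prod.), ord ≤ 2.
h₀' ⇒ L via d/dx closure of L₀.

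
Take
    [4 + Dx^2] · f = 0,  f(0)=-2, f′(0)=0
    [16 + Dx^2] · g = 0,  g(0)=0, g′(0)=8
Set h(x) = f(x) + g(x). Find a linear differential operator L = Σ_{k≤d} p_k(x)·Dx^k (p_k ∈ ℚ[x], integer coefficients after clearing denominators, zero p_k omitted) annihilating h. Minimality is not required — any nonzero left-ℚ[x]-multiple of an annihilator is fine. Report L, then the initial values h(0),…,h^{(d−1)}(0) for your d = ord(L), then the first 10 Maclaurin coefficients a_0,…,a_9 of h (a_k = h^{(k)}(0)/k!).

f: a_k = -2, 0, 4, 0, -4/3, 0, 8/45, 0, -4/315, 0, …
g: a_k = 0, 8, 0, -64/3, 0, 256/15, 0, -2048/315, 0, 4096/2835, …
Weyl lclm of L_f,L_g ⇒ L₀ (ord ≤ 4).
L = 64 + 20·Dx^2 + Dx^4  (order 4).
h: a_k = -2, 8, 4, -64/3, -4/3, 256/15, 8/45, -2048/315, -4/315, 4096/2835, …
ICs: h(0) = -2, h′(0) = 8, h′′(0) = 8, h′′′(0) = -128.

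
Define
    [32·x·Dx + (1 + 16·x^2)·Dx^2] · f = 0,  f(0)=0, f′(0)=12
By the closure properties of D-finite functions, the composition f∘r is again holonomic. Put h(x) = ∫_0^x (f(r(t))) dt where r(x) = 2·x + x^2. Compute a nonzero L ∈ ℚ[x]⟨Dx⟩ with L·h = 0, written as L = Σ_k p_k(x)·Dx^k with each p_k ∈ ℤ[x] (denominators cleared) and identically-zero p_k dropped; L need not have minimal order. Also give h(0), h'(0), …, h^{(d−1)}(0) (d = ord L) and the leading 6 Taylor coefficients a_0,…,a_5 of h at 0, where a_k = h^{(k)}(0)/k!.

f: a_k = 0, 12, 0, -64, 0, 3072/5, …
Change of var in L_f (x↦r) gives L₀.
Integrate: L := L₀·Dx.
L = (-1 + 128·x + 256·x^2 + 192·x^3 + 48·x^4)·Dx^2 + (1 + x + 64·x^2 + 128·x^3 + 80·x^4 + 16·x^5)·Dx^3  (order 3).
h: a_k = 0, 0, 12, 4, -128, -768/5, …
ICs: h(0) = 0, h′(0) = 0, h′′(0) = 24.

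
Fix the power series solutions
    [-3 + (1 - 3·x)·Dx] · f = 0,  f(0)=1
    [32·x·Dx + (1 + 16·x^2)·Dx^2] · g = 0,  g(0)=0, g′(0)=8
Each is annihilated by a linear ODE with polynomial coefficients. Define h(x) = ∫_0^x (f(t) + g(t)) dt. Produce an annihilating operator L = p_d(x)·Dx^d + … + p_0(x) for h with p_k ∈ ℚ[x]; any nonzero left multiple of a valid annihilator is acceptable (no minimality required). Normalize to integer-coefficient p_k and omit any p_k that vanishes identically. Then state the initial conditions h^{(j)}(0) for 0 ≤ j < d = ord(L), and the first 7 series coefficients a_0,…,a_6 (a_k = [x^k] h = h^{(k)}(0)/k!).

L = (-96 + 1152·x + 4608·x^2)·Dx^2 + (43 - 96·x + 240·x^2 + 4608·x^3)·Dx^3 + (-3 - 7·x - 112·x^3 + 768·x^4)·Dx^4  (order 4).
h: a_k = 0, 1, 11/2, 3, -47/12, 81/5, 3263/30, …
ICs: h(0) = 0, h′(0) = 1, h′′(0) = 11, h′′′(0) = 18.

f: a_k = 1, 3, 9, 27, 81, 243, 729, …
g: a_k = 0, 8, 0, -128/3, 0, 2048/5, 0, …
Weyl lclm of L_f,L_g ⇒ L₀ (ord ≤ 3).
h=∫h₀ ⇒ L = L₀·Dx.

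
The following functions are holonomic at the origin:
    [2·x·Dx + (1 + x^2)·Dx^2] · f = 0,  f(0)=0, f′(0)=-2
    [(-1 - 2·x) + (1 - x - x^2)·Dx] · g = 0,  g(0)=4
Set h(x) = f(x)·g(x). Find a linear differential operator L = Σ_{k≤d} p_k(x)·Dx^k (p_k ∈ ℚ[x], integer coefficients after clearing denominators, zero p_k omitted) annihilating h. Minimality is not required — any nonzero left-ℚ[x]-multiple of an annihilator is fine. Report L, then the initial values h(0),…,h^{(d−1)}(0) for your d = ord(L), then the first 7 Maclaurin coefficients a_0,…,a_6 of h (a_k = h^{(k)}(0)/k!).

L = (2 + 2·x + 6·x^2) + (2 + 2·x + 4·x^2 + 6·x^3)·Dx + (-1 + x + x^3 + x^4)·Dx^2  (order 2).
h: a_k = 0, -8, -8, -40/3, -64/3, -544/15, -288/5, …
ICs: h(0) = 0, h′(0) = -8.

f: a_k = 0, -2, 0, 2/3, 0, -2/5, 0, …
g: a_k = 4, 4, 8, 12, 20, 32, 52, …
Product ⇒ symmetric product L₀, ord ≤ 2.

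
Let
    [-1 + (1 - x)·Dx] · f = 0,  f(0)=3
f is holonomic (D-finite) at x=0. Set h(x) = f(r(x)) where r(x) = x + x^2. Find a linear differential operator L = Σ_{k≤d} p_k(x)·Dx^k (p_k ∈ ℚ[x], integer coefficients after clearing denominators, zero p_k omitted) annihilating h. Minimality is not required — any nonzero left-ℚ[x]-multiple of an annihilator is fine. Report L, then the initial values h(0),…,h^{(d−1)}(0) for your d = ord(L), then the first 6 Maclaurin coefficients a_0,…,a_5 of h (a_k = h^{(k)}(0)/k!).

f: a_k = 3, 3, 3, 3, 3, 3, …
L₀ from L_f via x↦r, Dx↦r'^{-1}Dx.
L = (1 + 2·x) + (-1 + x + x^2)·Dx  (order 1).
h: a_k = 3, 3, 6, 9, 15, 24, …
ICs: h(0) = 3.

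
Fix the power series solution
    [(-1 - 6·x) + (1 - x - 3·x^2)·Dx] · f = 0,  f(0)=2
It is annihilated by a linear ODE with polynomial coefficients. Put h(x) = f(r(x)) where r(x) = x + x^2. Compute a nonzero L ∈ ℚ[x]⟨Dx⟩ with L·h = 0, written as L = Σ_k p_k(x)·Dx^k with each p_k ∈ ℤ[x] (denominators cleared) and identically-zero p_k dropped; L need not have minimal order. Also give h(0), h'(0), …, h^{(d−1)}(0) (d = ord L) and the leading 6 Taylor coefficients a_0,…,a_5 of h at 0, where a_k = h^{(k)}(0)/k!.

f: a_k = 2, 2, 8, 14, 38, 80, …
L₀ from L_f via x↦r, Dx↦r'^{-1}Dx.
L = (1 + 8·x + 18·x^2 + 12·x^3) + (-1 + x + 4·x^2 + 6·x^3 + 3·x^4)·Dx  (order 1).
h: a_k = 2, 2, 10, 30, 88, 274, …
ICs: h(0) = 2.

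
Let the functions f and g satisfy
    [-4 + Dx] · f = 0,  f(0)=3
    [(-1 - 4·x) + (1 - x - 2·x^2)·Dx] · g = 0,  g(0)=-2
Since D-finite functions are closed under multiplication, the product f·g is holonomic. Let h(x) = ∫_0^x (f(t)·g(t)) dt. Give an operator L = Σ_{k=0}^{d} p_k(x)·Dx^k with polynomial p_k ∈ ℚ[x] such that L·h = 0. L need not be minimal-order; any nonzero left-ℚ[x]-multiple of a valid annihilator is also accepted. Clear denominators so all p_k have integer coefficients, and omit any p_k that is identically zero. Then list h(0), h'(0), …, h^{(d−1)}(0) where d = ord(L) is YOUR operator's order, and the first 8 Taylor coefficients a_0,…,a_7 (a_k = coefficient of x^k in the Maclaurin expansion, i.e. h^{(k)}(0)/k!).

f: a_k = 3, 12, 24, 32, 32, 128/5, 256/15, 1024/105, …
g: a_k = -2, -2, -6, -10, -22, -42, -86, -170, …
Product ⇒ symmetric product L₀, ord ≤ 1.
∫: right-multiply L₀ by Dx.
L = (5 - 8·x^2)·Dx + (-1 + x + 2·x^2)·Dx^2  (order 2).
h: a_k = 0, -6, -15, -30, -107/2, -458/5, -781/5, -5662/21, …
ICs: h(0) = 0, h′(0) = -6.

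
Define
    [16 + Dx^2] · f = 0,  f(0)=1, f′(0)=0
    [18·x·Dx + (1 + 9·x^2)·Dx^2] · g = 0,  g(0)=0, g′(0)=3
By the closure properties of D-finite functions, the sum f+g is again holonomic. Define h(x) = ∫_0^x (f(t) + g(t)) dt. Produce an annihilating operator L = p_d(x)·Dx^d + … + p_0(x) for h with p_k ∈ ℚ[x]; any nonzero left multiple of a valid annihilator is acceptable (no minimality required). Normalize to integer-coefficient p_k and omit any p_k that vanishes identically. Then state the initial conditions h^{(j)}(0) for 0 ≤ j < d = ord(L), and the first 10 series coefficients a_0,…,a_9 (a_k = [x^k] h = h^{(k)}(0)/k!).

L = (-13248·x + 181440·x^3 + 186624·x^5)·Dx^2 + (-16 + 6048·x^2 + 66096·x^4 + 93312·x^6)·Dx^3 + (-828·x + 11340·x^3 + 11664·x^5)·Dx^4 + (-1 + 378·x^2 + 4131·x^4 + 5832·x^6)·Dx^5  (order 5).
h: a_k = 0, 1, 3/2, -8/3, -9/4, 32/15, 81/10, -256/315, -2187/56, 512/2835, …
ICs: h(0) = 0, h′(0) = 1, h′′(0) = 3, h′′′(0) = -16, h′′′′(0) = -54.

f: a_k = 1, 0, -8, 0, 32/3, 0, -256/45, 0, 512/315, 0, …
g: a_k = 0, 3, 0, -9, 0, 243/5, 0, -2187/7, 0, 2187, …
Sum ⇒ L₀ = lclm(L_f,L_g) in ℚ(x)⟨Dx⟩.
h=∫₀ˣh₀: take L = L₀·Dx.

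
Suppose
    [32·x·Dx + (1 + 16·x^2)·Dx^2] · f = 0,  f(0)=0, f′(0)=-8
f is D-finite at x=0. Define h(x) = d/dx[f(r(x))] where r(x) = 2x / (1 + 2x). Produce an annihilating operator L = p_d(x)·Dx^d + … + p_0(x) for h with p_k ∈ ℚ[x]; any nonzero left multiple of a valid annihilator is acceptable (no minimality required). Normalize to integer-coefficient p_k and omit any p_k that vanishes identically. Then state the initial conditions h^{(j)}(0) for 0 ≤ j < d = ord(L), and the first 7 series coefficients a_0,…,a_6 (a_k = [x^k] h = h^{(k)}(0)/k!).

L = (4 + 136·x) + (1 + 4·x + 68·x^2)·Dx  (order 1).
h: a_k = -16, 64, 832, -7680, -25856, 625664, -744448, …
ICs: h(0) = -16.

f: a_k = 0, -8, 0, 128/3, 0, -2048/5, 0, …
L₀ from L_f via x↦r, Dx↦r'^{-1}Dx.
Derive L from L₀ (diff closure).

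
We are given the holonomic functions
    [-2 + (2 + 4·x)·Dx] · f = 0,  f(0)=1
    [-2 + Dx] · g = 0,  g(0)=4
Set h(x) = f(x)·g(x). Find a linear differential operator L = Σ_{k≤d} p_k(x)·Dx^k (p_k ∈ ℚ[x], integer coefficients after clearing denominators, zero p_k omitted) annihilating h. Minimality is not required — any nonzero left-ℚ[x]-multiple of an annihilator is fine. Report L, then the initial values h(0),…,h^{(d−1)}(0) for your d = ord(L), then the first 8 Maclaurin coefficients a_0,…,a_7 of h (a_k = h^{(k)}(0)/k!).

L = (-3 - 4·x) + (1 + 2·x)·Dx  (order 1).
h: a_k = 4, 12, 14, 34/3, 11/2, 107/30, -89/180, 1123/420, …
ICs: h(0) = 4.

f: a_k = 1, 1, -1/2, 1/2, -5/8, 7/8, -21/16, 33/16, …
g: a_k = 4, 8, 8, 16/3, 8/3, 16/15, 16/45, 32/315, …
f·g: L₀ = L_f ⊗_s L_g, ord ≤ 1·1.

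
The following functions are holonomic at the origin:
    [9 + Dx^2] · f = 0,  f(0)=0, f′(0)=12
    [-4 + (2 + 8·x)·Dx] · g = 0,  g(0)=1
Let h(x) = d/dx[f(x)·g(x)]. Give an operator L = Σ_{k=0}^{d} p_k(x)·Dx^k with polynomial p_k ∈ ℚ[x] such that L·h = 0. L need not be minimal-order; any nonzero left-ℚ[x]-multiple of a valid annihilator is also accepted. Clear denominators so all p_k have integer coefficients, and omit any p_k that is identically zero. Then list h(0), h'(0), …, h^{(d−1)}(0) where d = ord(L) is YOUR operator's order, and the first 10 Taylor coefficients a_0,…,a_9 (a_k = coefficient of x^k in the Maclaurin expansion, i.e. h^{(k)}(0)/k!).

L = (131 + 1392·x + 4512·x^2 + 6912·x^3 + 6912·x^4) + (4 - 80·x - 576·x^2 - 768·x^3)·Dx + (7 + 80·x + 352·x^2 + 768·x^3 + 768·x^4)·Dx^2  (order 2).
h: a_k = 12, 48, -126, 48, -759/2, 8406/5, -118431/20, 150804/7, -89322021/1120, 16681443/56, …
ICs: h(0) = 12, h′(0) = 48.

f: a_k = 0, 12, 0, -18, 0, 81/10, 0, -243/140, 0, 243/1120, …
g: a_k = 1, 2, -2, 4, -10, 28, -84, 264, -858, 2860, …
h₀=f·g: eliminate ⇒ L₀, order ≤ 2·1.
Derive L from L₀ (diff closure).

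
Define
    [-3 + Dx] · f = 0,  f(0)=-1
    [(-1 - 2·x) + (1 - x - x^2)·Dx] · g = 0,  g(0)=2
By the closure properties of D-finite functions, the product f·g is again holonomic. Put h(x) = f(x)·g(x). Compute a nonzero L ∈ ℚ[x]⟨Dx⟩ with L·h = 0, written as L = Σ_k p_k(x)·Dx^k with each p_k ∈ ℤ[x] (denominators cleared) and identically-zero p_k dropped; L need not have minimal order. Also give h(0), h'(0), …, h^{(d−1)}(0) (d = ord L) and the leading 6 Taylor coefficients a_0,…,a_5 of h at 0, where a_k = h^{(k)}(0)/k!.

f: a_k = -1, -3, -9/2, -9/2, -27/8, -81/40, …
g: a_k = 2, 2, 4, 6, 10, 16, …
f·g: L₀ = L_f ⊗_s L_g, ord ≤ 1·1.
L = (4 - x - 3·x^2) + (-1 + x + x^2)·Dx  (order 1).
h: a_k = -2, -8, -19, -36, -247/4, -509/5, …
ICs: h(0) = -2.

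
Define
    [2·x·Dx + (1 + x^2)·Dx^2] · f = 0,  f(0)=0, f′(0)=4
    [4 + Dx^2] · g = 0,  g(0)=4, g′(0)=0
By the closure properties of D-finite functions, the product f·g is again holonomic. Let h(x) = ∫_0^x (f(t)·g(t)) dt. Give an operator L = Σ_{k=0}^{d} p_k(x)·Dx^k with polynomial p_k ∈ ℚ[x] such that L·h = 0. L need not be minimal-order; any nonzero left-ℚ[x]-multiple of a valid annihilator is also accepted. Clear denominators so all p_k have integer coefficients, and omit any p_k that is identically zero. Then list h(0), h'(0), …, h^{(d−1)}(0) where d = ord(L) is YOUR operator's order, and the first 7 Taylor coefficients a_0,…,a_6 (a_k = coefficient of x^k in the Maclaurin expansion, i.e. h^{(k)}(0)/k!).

f: a_k = 0, 4, 0, -4/3, 0, 4/5, 0, …
g: a_k = 4, 0, -8, 0, 8/3, 0, -16/45, …
Sym-product of L_f,L_g gives L₀ (≤ ord 4).
h=∫₀ˣh₀: take L = L₀·Dx.
L = (160 + 464·x^2 + 464·x^4 + 256·x^6 + 64·x^8)·Dx + (96·x + 224·x^3 + 192·x^5 + 64·x^7)·Dx^2 + (60 + 188·x^2 + 216·x^4 + 128·x^6 + 32·x^8)·Dx^3 + (24·x + 56·x^3 + 48·x^5 + 16·x^7)·Dx^4 + (5 + 18·x^2 + 25·x^4 + 16·x^6 + 4·x^8)·Dx^5  (order 5).
h: a_k = 0, 0, 8, 0, -28/3, 0, 184/45, …
ICs: h(0) = 0, h′(0) = 0, h′′(0) = 16, h′′′(0) = 0, h′′′′(0) = -224.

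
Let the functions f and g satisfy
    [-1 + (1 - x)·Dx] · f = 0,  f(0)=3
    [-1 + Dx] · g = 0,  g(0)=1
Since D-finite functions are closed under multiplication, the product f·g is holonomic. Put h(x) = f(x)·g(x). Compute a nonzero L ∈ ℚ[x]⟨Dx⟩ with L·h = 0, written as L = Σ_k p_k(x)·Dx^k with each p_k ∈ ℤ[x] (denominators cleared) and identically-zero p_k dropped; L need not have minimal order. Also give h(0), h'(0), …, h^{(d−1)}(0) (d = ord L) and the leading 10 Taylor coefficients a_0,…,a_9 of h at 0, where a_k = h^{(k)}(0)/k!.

f: a_k = 3, 3, 3, 3, 3, 3, 3, 3, 3, 3, …
g: a_k = 1, 1, 1/2, 1/6, 1/24, 1/120, 1/720, 1/5040, 1/40320, 1/362880, …
L₀ := L_f ⊗_s L_g (sym. prod.), ord ≤ 1.
L = (2 - x) + (-1 + x)·Dx  (order 1).
h: a_k = 3, 6, 15/2, 8, 65/8, 163/20, 1957/240, 685/84, 109601/13440, 98641/12096, …
ICs: h(0) = 3.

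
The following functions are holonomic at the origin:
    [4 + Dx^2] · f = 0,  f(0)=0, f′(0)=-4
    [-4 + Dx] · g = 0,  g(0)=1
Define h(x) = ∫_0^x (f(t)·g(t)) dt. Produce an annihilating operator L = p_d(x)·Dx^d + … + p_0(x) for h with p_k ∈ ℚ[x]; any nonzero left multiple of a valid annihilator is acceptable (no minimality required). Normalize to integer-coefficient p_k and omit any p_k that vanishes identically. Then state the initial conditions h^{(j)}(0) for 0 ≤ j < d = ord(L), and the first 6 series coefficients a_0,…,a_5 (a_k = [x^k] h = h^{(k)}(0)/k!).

f: a_k = 0, -4, 0, 8/3, 0, -8/15, …
g: a_k = 1, 4, 8, 32/3, 32/3, 128/15, …
h₀=f·g: eliminate ⇒ L₀, order ≤ 2·1.
∫: right-multiply L₀ by Dx.
L = 20·Dx - 8·Dx^2 + Dx^3  (order 3).
h: a_k = 0, 0, -2, -16/3, -22/3, -32/5, …
ICs: h(0) = 0, h′(0) = 0, h′′(0) = -4.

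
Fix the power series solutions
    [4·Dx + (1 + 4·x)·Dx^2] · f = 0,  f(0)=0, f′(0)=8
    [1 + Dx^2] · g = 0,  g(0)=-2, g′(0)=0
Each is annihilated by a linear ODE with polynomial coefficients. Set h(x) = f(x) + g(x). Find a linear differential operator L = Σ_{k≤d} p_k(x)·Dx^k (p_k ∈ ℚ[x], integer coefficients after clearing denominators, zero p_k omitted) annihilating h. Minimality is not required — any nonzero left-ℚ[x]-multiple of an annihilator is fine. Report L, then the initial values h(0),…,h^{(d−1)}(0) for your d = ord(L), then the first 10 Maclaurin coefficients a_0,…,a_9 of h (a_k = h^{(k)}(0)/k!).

L = (388 + 32·x + 64·x^2)·Dx + (33 + 140·x + 48·x^2 + 64·x^3)·Dx^2 + (388 + 32·x + 64·x^2)·Dx^3 + (33 + 140·x + 48·x^2 + 64·x^3)·Dx^4  (order 4).
h: a_k = -2, 8, -15, 128/3, -1537/12, 2048/5, -491519/360, 32768/7, -330301441/20160, 524288/9, …
ICs: h(0) = -2, h′(0) = 8, h′′(0) = -30, h′′′(0) = 256.

f: a_k = 0, 8, -16, 128/3, -128, 2048/5, -4096/3, 32768/7, -16384, 524288/9, …
g: a_k = -2, 0, 1, 0, -1/12, 0, 1/360, 0, -1/20160, 0, …
f+g: L₀ = lclm(L_f,L_g), ord ≤ 2+2.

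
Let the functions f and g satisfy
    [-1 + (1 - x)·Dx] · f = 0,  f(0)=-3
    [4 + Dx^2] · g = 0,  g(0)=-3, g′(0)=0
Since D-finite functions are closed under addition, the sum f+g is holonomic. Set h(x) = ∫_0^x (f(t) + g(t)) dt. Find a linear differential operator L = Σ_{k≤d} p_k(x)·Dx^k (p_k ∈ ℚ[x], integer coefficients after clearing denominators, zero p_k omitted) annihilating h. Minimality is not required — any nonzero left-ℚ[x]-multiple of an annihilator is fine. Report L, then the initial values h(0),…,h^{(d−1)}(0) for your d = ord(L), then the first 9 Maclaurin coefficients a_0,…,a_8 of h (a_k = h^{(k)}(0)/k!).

L = (20 - 16·x + 8·x^2)·Dx + (-12 + 28·x - 24·x^2 + 8·x^3)·Dx^2 + (5 - 4·x + 2·x^2)·Dx^3 + (-3 + 7·x - 6·x^2 + 2·x^3)·Dx^4  (order 4).
h: a_k = 0, -6, -3/2, 1, -3/4, -1, -1/2, -41/105, -3/8, …
ICs: h(0) = 0, h′(0) = -6, h′′(0) = -3, h′′′(0) = 6.

f: a_k = -3, -3, -3, -3, -3, -3, -3, -3, -3, …
g: a_k = -3, 0, 6, 0, -2, 0, 4/15, 0, -2/105, …
Sum ⇒ L₀ = lclm(L_f,L_g) in ℚ(x)⟨Dx⟩.
h=∫₀ˣh₀: take L = L₀·Dx.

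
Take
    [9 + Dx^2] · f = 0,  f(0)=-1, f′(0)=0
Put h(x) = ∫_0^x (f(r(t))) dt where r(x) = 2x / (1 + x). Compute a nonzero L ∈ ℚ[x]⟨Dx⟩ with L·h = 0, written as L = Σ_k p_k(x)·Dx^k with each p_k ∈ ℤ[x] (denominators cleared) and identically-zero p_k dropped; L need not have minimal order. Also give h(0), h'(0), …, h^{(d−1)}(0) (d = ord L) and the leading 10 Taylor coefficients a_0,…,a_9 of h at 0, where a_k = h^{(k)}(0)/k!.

f: a_k = -1, 0, 9/2, 0, -27/8, 0, 81/80, 0, -729/4480, 0, …
Change of var in L_f (x↦r) gives L₀.
Integrate: L := L₀·Dx.
L = 36·Dx + (2 + 6·x + 6·x^2 + 2·x^3)·Dx^2 + (1 + 4·x + 6·x^2 + 4·x^3 + x^4)·Dx^3  (order 3).
h: a_k = 0, -1, 0, 6, -9, 0, 24, -1926/35, 729/10, -346/7, …
ICs: h(0) = 0, h′(0) = -1, h′′(0) = 0.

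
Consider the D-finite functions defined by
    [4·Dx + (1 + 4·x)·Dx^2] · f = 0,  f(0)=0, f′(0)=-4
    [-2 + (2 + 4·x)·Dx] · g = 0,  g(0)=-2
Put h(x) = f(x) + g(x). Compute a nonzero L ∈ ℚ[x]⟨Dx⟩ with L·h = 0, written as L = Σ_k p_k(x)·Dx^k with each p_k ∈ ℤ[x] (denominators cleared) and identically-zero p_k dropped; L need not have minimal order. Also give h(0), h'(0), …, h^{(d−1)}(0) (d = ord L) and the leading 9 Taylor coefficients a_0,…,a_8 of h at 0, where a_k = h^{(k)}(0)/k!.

L = (20 + 16·x)·Dx + (29 + 104·x + 80·x^2)·Dx^2 + (3 + 22·x + 48·x^2 + 32·x^3)·Dx^3  (order 3).
h: a_k = -2, -6, 9, -67/3, 261/4, -4131/20, 16447/24, -131303/56, 524717/64, …
ICs: h(0) = -2, h′(0) = -6, h′′(0) = 18.

f: a_k = 0, -4, 8, -64/3, 64, -1024/5, 2048/3, -16384/7, 8192, …
g: a_k = -2, -2, 1, -1, 5/4, -7/4, 21/8, -33/8, 429/64, …
f+g: L₀ = lclm(L_f,L_g), ord ≤ 2+1.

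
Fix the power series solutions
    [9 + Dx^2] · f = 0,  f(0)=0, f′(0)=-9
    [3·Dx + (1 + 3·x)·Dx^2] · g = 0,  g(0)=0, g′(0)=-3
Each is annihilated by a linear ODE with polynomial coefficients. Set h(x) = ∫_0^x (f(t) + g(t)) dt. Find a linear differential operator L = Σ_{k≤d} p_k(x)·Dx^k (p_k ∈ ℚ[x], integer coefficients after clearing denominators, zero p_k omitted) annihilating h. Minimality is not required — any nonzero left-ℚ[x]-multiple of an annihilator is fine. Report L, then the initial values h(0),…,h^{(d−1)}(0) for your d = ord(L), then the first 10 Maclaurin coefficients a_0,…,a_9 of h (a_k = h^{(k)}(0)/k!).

L = (63 + 54·x + 81·x^2)·Dx^2 + (9 + 45·x + 81·x^2 + 81·x^3)·Dx^3 + (7 + 6·x + 9·x^2)·Dx^4 + (1 + 5·x + 9·x^2 + 9·x^3)·Dx^5  (order 5).
h: a_k = 0, 0, -6, 3/2, 9/8, 81/20, -729/80, 243/14, -174231/4480, 729/8, …
ICs: h(0) = 0, h′(0) = 0, h′′(0) = -12, h′′′(0) = 9, h′′′′(0) = 27.

f: a_k = 0, -9, 0, 27/2, 0, -243/40, 0, 729/560, 0, -729/4480, …
g: a_k = 0, -3, 9/2, -9, 81/4, -243/5, 243/2, -2187/7, 6561/8, -2187, …
h₀=f+g: left-lcm gives L₀, ord ≤ 4.
h=∫h₀ ⇒ L = L₀·Dx.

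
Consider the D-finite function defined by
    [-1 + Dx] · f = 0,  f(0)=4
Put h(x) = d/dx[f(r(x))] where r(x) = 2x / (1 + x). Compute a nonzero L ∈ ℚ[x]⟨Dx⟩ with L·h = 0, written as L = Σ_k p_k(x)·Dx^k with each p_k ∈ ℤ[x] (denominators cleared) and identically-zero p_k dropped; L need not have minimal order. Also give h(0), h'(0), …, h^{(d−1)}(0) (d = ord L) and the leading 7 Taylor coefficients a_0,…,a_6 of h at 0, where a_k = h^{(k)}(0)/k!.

L = -2·x + (-1 - 2·x - x^2)·Dx  (order 1).
h: a_k = 8, 0, -8, 32/3, -8, 32/15, 40/9, …
ICs: h(0) = 8.

f: a_k = 4, 4, 2, 2/3, 1/6, 1/30, 1/180, …
Substitute x→r, Dx→(1/r')Dx; clear ⇒ L₀.
h=h₀': d/dx-closure on L₀ ⇒ L.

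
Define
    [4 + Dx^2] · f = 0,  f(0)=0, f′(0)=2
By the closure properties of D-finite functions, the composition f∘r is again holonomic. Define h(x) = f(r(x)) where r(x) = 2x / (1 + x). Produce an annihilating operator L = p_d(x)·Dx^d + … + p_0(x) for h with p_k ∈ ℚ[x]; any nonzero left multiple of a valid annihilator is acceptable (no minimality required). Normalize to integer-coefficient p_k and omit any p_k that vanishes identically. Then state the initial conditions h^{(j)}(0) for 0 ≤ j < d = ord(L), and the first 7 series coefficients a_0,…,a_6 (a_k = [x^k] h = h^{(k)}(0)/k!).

L = 16 + (2 + 6·x + 6·x^2 + 2·x^3)·Dx + (1 + 4·x + 6·x^2 + 4·x^3 + x^4)·Dx^2  (order 2).
h: a_k = 0, 4, -4, -20/3, 28, -772/15, 60, …
ICs: h(0) = 0, h′(0) = 4.

f: a_k = 0, 2, 0, -4/3, 0, 4/15, 0, …
Change of var in L_f (x↦r) gives L₀.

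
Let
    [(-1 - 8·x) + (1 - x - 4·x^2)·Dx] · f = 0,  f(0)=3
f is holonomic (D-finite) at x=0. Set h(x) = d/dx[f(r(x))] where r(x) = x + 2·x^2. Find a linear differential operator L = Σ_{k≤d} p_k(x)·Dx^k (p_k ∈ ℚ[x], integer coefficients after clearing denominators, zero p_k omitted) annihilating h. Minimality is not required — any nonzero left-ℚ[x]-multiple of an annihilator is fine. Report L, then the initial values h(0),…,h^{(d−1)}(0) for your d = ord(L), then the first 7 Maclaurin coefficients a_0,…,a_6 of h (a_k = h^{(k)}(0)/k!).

f: a_k = 3, 3, 15, 27, 87, 195, 543, …
Substitute x→r, Dx→(1/r')Dx; clear ⇒ L₀.
h=h₀': d/dx-closure on L₀ ⇒ L.
L = (14 + 20·x + 120·x^2 + 320·x^3 + 320·x^4) + (-1 - 3·x + 10·x^2 + 40·x^3 + 80·x^4 + 64·x^5)·Dx  (order 1).
h: a_k = 3, 42, 261, 1236, 6075, 28782, 128961, …
ICs: h(0) = 3.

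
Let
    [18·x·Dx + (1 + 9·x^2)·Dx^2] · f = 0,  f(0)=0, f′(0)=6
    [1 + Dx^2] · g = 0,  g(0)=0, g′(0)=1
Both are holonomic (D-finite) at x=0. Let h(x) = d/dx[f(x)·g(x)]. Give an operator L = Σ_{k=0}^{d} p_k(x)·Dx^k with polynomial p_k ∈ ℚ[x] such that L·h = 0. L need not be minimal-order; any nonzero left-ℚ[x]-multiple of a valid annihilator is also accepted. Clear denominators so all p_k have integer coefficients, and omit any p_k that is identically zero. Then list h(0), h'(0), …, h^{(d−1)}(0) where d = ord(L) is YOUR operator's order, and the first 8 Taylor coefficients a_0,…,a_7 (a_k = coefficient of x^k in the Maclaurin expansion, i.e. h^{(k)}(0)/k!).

f: a_k = 0, 6, 0, -18, 0, 486/5, 0, -4374/7, …
g: a_k = 0, 1, 0, -1/6, 0, 1/120, 0, -1/5040, …
Product ⇒ symmetric product L₀, ord ≤ 4.
h₀' ⇒ L via d/dx closure of L₀.
L = (38998 + 738774·x^2 + 15162957·x^4 + 3032640·x^6 - 78732·x^8 - 1771470·x^10 + 531441·x^12) + (20772·x + 1033884·x^3 + 7902360·x^5 + 2624400·x^7 + 1180980·x^9 + 2125764·x^11)·Dx + (39368 + 755028·x^2 + 15369750·x^4 + 3887028·x^6 + 314928·x^8 - 1417176·x^10 + 1062882·x^12)·Dx^2 + (20772·x + 1033884·x^3 + 7902360·x^5 + 2624400·x^7 + 1180980·x^9 + 2125764·x^11)·Dx^3 + (370 + 16254·x^2 + 206793·x^4 + 854388·x^6 + 393660·x^8 + 354294·x^10 + 531441·x^12)·Dx^4  (order 4).
h: a_k = 0, 12, 0, -76, 0, 1203/2, 0, -15389/3, …
ICs: h(0) = 0, h′(0) = 12, h′′(0) = 0, h′′′(0) = -456.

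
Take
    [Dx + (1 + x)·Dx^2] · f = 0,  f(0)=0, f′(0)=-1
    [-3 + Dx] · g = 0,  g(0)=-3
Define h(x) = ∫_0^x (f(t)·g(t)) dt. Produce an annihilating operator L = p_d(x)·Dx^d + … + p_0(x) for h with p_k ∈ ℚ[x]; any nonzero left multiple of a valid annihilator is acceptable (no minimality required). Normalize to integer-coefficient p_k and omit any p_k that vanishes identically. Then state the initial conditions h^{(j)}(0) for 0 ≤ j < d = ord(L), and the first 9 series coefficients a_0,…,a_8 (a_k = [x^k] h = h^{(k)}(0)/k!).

f: a_k = 0, -1, 1/2, -1/3, 1/4, -1/5, 1/6, -1/7, 1/8, …
g: a_k = -3, -9, -27/2, -27/2, -81/8, -243/40, -243/80, -729/560, -2187/4480, …
f·g: L₀ = L_f ⊗_s L_g, ord ≤ 2·1.
h=∫₀ˣh₀: take L = L₀·Dx.
L = (6 + 9·x)·Dx + (-5 - 6·x)·Dx^2 + (1 + x)·Dx^3  (order 3).
h: a_k = 0, 0, 3/2, 5/2, 5/2, 9/5, 83/80, 55/112, 57/280, …
ICs: h(0) = 0, h′(0) = 0, h′′(0) = 3.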